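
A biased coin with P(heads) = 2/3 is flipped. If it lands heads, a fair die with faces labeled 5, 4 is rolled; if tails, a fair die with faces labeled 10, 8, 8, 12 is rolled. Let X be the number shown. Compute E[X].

37/6

E[X | heads] = (5+4)/2 = 9/2.
E[X | tails] = (10+8+8+12)/4 = 19/2.
E[X] = (2/3)·(9/2) + (1/3)·(19/2) = 37/6.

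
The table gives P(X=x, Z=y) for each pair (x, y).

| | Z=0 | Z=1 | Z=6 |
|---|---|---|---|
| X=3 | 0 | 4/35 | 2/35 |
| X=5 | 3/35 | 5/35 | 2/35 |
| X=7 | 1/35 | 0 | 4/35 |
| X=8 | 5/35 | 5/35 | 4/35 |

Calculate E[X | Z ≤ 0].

P(Z ≤ 0) = 9/35.
Σ X·P over the event = 5·(3/35) + 7·(1/35) + 8·(5/35) = 62/35.
E[X | Z ≤ 0] = (62/35) / (9/35) = 62/9.

62/9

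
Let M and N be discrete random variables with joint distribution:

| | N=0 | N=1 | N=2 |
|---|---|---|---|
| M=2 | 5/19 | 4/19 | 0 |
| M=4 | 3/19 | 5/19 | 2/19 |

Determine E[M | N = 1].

P(N = 1) = 9/19.
Σ M·P over the event = 2·(4/19) + 4·(5/19) = 28/19.
E[M | N = 1] = (28/19) / (9/19) = 28/9.

28/9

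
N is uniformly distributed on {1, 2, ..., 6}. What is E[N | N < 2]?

1

Given N < 2, N is equally likely to be any of {1}.
E[N | N < 2] = (1) / 1 = 1.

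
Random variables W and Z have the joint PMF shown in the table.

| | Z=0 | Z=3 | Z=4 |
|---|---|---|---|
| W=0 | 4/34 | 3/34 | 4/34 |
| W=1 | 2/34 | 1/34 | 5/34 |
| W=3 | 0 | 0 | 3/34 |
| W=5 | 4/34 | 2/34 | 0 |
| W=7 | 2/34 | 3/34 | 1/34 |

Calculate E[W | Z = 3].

P(Z = 3) = 9/34.
Σ W·P over the event = 0·(3/34) + 1·(1/34) + 5·(2/34) + 7·(3/34) = 16/17.
E[W | Z = 3] = (16/17) / (9/34) = 32/9.

32/9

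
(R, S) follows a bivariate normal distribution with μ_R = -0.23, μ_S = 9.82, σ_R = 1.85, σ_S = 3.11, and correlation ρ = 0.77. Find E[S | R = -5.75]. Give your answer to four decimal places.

2.6747

E[S | R=x] = μ_S + ρ(σ_S/σ_R)(x − μ_R) for jointly normal variables.
E[S | R=-5.75] = 9.82 + (0.77)·(3.11/1.85)·(-5.75 − (-0.23)) = 9.82 + (1.29443)·(-5.52) = 2.6747.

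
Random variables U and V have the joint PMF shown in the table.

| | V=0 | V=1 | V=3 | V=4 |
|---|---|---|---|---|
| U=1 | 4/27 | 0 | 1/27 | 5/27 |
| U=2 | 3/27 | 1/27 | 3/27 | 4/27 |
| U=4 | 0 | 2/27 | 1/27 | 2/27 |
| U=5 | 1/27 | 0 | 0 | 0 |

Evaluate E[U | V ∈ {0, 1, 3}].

P(V ∈ {0, 1, 3}) = 16/27.
Summing U·P(U=x,V=y) over the conditioning event gives 4/3.
E[U | V ∈ {0, 1, 3}] = (4/3) / (16/27) = 9/4.

9/4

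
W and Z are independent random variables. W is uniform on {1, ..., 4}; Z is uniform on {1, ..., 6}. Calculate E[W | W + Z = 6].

Outcomes with W + Z = 6: (1,5), (2,4), (3,3), (4,2), each with probability 1/24.
E[W | W + Z = 6] = (1 + 2 + 3 + 4) / 4 = 5/2.

5/2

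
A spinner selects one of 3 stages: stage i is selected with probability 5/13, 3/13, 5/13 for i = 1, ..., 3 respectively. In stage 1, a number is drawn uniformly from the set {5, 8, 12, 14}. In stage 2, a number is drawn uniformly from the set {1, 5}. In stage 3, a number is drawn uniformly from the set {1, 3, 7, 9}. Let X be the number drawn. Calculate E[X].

E[X | stage 1] = (5+8+12+14)/4 = 39/4.
E[X | stage 2] = (1+5)/2 = 3.
E[X | stage 3] = (1+3+7+9)/4 = 5.
E[X] = (5/13)·(39/4) + (3/13)·(3) + (5/13)·(5) = 331/52.

331/52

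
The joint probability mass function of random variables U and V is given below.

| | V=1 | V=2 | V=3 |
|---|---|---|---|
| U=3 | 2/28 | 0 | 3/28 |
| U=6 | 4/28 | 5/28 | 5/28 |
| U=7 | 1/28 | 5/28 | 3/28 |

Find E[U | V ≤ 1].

P(V ≤ 1) = 1/4.
Σ U·P over the event = 3·(2/28) + 6·(4/28) + 7·(1/28) = 37/28.
E[U | V ≤ 1] = (37/28) / (1/4) = 37/7.

37/7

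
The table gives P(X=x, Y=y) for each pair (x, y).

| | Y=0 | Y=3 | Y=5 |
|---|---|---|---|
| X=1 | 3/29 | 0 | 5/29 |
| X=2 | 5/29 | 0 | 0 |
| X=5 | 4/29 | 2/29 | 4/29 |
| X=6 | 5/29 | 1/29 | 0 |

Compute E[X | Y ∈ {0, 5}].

44/13

P(Y ∈ {0, 5}) = 26/29.
Σ X·P over the event = 1·(3/29) + 1·(5/29) + 2·(5/29) + 5·(4/29) + 5·(4/29) + 6·(5/29) = 88/29.
E[X | Y ∈ {0, 5}] = (88/29) / (26/29) = 44/13.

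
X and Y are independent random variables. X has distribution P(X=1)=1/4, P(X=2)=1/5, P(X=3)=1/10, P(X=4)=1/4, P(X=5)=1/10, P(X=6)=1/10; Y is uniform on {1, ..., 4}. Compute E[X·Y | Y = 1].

P(Y = 1) = 1/4.
Summing XY·P(x,y) over outcomes with Y = 1 gives 61/80.
E[X·Y | Y = 1] = (61/80) / (1/4) = 61/20.

61/20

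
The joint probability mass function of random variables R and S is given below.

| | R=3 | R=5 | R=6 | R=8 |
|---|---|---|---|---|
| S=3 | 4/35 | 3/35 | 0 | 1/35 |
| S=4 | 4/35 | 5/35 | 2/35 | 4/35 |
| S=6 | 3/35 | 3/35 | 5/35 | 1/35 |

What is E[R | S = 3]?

P(S = 3) = 8/35.
Σ R·P over the event = 3·(4/35) + 5·(3/35) + 8·(1/35) = 1.
E[R | S = 3] = (1) / (8/35) = 35/8.

35/8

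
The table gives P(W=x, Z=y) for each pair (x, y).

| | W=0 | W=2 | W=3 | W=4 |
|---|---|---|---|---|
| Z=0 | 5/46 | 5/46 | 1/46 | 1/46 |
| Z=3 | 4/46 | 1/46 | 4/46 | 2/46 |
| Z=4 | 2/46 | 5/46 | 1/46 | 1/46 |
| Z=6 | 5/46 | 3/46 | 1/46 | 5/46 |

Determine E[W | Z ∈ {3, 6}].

P(Z ∈ {3, 6}) = 25/46.
Σ W·P over the event = 0·(4/46) + 0·(5/46) + 2·(1/46) + 2·(3/46) + 3·(4/46) + 3·(1/46) + 4·(2/46) + 4·(5/46) = 51/46.
E[W | Z ∈ {3, 6}] = (51/46) / (25/46) = 51/25.

51/25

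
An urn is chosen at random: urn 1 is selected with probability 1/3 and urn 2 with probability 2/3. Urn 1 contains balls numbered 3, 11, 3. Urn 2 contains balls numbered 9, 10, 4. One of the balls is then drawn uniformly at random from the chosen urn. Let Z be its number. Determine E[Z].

7

E[Z | urn 1] = (3+11+3)/3 = 17/3.
E[Z | urn 2] = (9+10+4)/3 = 23/3.
E[Z] = (1/3)·(17/3) + (2/3)·(23/3) = 7.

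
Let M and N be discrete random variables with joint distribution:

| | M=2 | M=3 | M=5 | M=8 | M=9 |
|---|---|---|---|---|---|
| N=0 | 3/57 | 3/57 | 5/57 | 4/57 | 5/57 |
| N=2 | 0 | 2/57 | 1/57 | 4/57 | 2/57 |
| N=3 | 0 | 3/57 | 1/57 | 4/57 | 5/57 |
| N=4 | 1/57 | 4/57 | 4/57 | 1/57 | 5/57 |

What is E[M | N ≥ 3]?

P(N ≥ 3) = 28/57.
Summing M·P(M=x,N=y) over the conditioning event gives 178/57.
E[M | N ≥ 3] = (178/57) / (28/57) = 89/14.

89/14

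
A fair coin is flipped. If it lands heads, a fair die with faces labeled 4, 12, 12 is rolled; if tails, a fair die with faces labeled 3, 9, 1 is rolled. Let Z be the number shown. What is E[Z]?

41/6

E[Z | heads] = (4+12+12)/3 = 28/3.
E[Z | tails] = (3+9+1)/3 = 13/3.
By the law of total expectation,
E[Z] = (1/2)·(28/3) + (1/2)·(13/3) = 41/6.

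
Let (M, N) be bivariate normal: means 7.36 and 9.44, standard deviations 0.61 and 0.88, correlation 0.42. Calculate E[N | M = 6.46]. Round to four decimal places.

The regression of N on M has slope ρ·σ_N/σ_M and passes through (μ_M, μ_N).
E[N | M=6.46] = 9.44 + (0.42)·(0.88/0.61)·(6.46 − (7.36)) = 9.44 + (0.6059)·(-0.9) = 8.8947.

8.8947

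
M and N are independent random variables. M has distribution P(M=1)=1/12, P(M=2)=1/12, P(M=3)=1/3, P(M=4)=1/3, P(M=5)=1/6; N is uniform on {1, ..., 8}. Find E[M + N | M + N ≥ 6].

P(M + N ≥ 6) = 77/96.
Summing (M+N)·P(x,y) over outcomes with M + N ≥ 6 gives 113/16.
E[M + N | M + N ≥ 6] = (113/16) / (77/96) = 678/77.

678/77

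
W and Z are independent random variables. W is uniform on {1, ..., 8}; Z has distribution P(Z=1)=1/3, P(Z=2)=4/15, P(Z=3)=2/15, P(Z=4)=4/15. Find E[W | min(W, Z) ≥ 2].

5

P(min(W, Z) ≥ 2) = 7/12.
Summing W·P(x,y) over outcomes with min(W, Z) ≥ 2 gives 35/12.
E[W | min(W, Z) ≥ 2] = (35/12) / (7/12) = 5.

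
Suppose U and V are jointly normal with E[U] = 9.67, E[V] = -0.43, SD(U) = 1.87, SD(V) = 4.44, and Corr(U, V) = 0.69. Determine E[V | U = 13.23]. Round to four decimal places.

For a bivariate normal, E[V | U=x] = μ_V + ρ·(σ_V/σ_U)·(x − μ_U).
E[V | U=13.23] = -0.43 + (0.69)·(4.44/1.87)·(13.23 − (9.67)) = -0.43 + (1.6383)·(3.56) = 5.4023.

5.4023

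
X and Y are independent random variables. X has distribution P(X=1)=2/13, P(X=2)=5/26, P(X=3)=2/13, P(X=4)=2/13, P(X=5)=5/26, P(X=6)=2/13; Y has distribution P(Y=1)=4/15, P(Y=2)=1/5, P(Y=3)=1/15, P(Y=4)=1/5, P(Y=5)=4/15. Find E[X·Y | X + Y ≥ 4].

P(X + Y ≥ 4) = 57/65.
Summing XY·P(x,y) over outcomes with X + Y ≥ 4 gives 803/78.
E[X·Y | X + Y ≥ 4] = (803/78) / (57/65) = 4015/342.

4015/342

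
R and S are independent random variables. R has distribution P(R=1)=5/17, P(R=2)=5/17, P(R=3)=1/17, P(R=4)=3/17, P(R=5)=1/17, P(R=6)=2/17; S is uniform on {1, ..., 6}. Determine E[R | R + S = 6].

P(R + S = 6) = 5/34.
Summing R·P(x,y) over outcomes with R + S = 6 gives 35/102.
E[R | R + S = 6] = (35/102) / (5/34) = 7/3.

7/3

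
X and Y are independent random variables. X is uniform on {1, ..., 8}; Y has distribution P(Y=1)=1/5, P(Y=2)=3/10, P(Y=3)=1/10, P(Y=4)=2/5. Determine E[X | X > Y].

303/53

P(X > Y) = 53/80.
Summing X·P(x,y) over outcomes with X > Y gives 303/80.
E[X | X > Y] = (303/80) / (53/80) = 303/53.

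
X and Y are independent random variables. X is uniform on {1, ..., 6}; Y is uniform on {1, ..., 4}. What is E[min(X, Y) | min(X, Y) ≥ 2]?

41/15

P(min(X, Y) ≥ 2) = 5/8.
Summing min(X,Y)·P(x,y) over outcomes with min(X, Y) ≥ 2 gives 41/24.
E[min(X, Y) | min(X, Y) ≥ 2] = (41/24) / (5/8) = 41/15.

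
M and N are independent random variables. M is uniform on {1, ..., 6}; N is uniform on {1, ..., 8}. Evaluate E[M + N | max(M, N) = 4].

Outcomes with max(M, N) = 4: (1,4), (2,4), (3,4), (4,1), (4,2), (4,3), (4,4), each with probability 1/48.
E[M + N | max(M, N) = 4] = (5 + 6 + 7 + 5 + 6 + 7 + 8) / 7 = 44/7.

44/7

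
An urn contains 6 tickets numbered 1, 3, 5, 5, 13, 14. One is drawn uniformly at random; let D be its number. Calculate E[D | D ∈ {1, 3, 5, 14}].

P(D ∈ {1, 3, 5, 14}) = 5/6.
Σ over the event: 1·1/6 + 3·1/6 + 5·1/3 + 14·1/6 = 14/3.
E[D | D ∈ {1, 3, 5, 14}] = (14/3) / (5/6) = 28/5.

28/5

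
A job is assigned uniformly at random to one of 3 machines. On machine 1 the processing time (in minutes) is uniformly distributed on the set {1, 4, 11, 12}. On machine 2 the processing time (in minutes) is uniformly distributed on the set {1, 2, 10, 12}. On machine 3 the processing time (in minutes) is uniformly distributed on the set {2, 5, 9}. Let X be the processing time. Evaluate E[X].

E[X | machine 1] = (1+4+11+12)/4 = 7.
E[X | machine 2] = (1+2+10+12)/4 = 25/4.
E[X | machine 3] = (2+5+9)/3 = 16/3.
By the law of total expectation,
E[X] = (1/3)·(7) + (1/3)·(25/4) + (1/3)·(16/3) = 223/36.

223/36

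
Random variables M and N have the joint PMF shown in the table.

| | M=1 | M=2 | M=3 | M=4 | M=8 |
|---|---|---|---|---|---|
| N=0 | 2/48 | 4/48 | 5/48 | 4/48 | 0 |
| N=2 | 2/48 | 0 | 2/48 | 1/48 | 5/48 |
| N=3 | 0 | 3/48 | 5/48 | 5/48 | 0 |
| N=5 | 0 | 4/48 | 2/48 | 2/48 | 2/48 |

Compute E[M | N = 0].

P(N = 0) = 5/16.
Σ M·P over the event = 1·(2/48) + 2·(4/48) + 3·(5/48) + 4·(4/48) = 41/48.
E[M | N = 0] = (41/48) / (5/16) = 41/15.

41/15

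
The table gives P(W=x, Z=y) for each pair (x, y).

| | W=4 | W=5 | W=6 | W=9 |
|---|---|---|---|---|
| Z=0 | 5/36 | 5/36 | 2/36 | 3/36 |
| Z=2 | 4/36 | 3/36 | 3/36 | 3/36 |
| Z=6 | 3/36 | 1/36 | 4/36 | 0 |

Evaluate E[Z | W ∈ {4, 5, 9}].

44/27

P(W ∈ {4, 5, 9}) = 3/4.
Σ Z·P over the event = 0·(5/36) + 2·(4/36) + 6·(3/36) + 0·(5/36) + 2·(3/36) + 6·(1/36) + 0·(3/36) + 2·(3/36) = 11/9.
E[Z | W ∈ {4, 5, 9}] = (11/9) / (3/4) = 44/27.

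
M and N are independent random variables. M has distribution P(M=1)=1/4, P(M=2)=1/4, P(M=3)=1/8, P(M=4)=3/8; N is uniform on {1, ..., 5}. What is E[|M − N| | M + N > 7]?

P(M + N > 7) = 7/40.
Summing |M−N|·P(x,y) over outcomes with M + N > 7 gives 1/8.
E[|M − N| | M + N > 7] = (1/8) / (7/40) = 5/7.

5/7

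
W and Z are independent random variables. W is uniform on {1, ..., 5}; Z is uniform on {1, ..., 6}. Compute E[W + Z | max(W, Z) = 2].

10/3

P(max(W, Z) = 2) = 1/10.
Summing (W+Z)·P(x,y) over outcomes with max(W, Z) = 2 gives 1/3.
E[W + Z | max(W, Z) = 2] = (1/3) / (1/10) = 10/3.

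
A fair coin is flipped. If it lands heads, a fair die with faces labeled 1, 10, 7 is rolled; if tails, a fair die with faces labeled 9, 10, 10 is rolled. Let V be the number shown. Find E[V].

E[V | heads] = (1+10+7)/3 = 6.
E[V | tails] = (9+10+10)/3 = 29/3.
By the law of total expectation,
E[V] = (1/2)·(6) + (1/2)·(29/3) = 47/6.

47/6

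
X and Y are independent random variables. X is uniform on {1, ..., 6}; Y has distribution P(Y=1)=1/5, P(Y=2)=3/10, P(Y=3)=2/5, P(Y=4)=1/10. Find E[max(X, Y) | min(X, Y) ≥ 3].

91/20

P(min(X, Y) ≥ 3) = 1/3.
Summing max(X,Y)·P(x,y) over outcomes with min(X, Y) ≥ 3 gives 91/60.
E[max(X, Y) | min(X, Y) ≥ 3] = (91/60) / (1/3) = 91/20.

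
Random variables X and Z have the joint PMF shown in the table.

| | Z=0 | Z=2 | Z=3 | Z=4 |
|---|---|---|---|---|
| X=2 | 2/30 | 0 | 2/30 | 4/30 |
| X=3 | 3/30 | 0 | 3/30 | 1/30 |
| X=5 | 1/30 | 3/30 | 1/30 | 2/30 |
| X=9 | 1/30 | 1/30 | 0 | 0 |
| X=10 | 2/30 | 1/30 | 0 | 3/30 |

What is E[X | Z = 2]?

P(Z = 2) = 1/6.
Σ X·P over the event = 5·(3/30) + 9·(1/30) + 10·(1/30) = 17/15.
E[X | Z = 2] = (17/15) / (1/6) = 34/5.

34/5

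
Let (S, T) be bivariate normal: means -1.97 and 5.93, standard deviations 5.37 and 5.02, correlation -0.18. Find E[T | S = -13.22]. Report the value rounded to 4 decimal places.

The regression of T on S has slope ρ·σ_T/σ_S and passes through (μ_S, μ_T).
E[T | S=-13.22] = 5.93 + (-0.18)·(5.02/5.37)·(-13.22 − (-1.97)) = 5.93 + (-0.16827)·(-11.25) = 7.8230.

7.8230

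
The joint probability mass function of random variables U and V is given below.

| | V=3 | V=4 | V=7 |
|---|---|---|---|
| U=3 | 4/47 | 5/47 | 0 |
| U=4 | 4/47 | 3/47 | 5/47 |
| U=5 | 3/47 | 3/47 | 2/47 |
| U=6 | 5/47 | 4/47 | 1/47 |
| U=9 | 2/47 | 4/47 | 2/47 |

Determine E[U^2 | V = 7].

P(V = 7) = 10/47.
Σ U^2·P over the event = 16·(5/47) + 25·(2/47) + 36·(1/47) + 81·(2/47) = 328/47.
E[U^2 | V = 7] = (328/47) / (10/47) = 164/5.

164/5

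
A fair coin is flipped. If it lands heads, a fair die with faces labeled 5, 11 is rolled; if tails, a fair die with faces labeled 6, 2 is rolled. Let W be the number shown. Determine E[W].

E[W | heads] = (5+11)/2 = 8.
E[W | tails] = (6+2)/2 = 4.
By the law of total expectation,
E[W] = (1/2)·(8) + (1/2)·(4) = 6.

6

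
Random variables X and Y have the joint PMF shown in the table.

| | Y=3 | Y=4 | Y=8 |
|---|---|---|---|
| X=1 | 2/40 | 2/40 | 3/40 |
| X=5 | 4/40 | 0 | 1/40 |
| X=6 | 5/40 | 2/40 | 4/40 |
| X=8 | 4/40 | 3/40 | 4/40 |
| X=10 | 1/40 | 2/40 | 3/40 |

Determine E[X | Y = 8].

94/15

P(Y = 8) = 3/8.
Σ X·P over the event = 1·(3/40) + 5·(1/40) + 6·(4/40) + 8·(4/40) + 10·(3/40) = 47/20.
E[X | Y = 8] = (47/20) / (3/8) = 94/15.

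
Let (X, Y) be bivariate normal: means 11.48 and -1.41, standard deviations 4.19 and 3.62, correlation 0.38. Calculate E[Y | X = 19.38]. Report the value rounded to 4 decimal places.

1.1836

The regression of Y on X has slope ρ·σ_Y/σ_X and passes through (μ_X, μ_Y).
E[Y | X=19.38] = -1.41 + (0.38)·(3.62/4.19)·(19.38 − (11.48)) = -1.41 + (0.32831)·(7.9) = 1.1836.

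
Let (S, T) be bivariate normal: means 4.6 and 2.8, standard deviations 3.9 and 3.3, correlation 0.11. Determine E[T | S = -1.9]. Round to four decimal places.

E[T | S=x] = μ_T + ρ(σ_T/σ_S)(x − μ_S) for jointly normal variables.
E[T | S=-1.9] = 2.8 + (0.11)·(3.3/3.9)·(-1.9 − (4.6)) = 2.8 + (0.093077)·(-6.5) = 2.1950.

2.1950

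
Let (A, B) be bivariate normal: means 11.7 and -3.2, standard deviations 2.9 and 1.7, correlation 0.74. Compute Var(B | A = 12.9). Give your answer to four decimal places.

The conditional variance in a bivariate normal is σ_B²(1 − ρ²), independent of x.
Var(B | A=12.9) = (1.7)²·(1 − (0.74)²) = 2.89·0.4524 = 1.3074.

1.3074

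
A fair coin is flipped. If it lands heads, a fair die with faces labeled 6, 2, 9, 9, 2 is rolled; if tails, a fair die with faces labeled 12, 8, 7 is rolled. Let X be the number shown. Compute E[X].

73/10

E[X | heads] = (6+2+9+9+2)/5 = 28/5.
E[X | tails] = (12+8+7)/3 = 9.
By the law of total expectation,
E[X] = (1/2)·(28/5) + (1/2)·(9) = 73/10.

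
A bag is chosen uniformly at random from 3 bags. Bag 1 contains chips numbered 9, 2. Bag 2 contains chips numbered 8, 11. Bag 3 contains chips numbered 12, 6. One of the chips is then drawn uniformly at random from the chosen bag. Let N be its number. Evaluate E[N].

8

E[N | bag 1] = (9+2)/2 = 11/2.
E[N | bag 2] = (8+11)/2 = 19/2.
E[N | bag 3] = (12+6)/2 = 9.
E[N] = (1/3)·(11/2) + (1/3)·(19/2) + (1/3)·(9) = 8.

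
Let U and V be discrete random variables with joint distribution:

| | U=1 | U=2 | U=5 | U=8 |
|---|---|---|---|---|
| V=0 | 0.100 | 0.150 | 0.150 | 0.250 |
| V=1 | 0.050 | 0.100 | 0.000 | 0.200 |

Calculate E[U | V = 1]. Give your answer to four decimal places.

5.2857

P(V = 1) = 0.350.
Σ U·P over the event = 1·(0.050) + 2·(0.100) + 8·(0.200) = 1.850.
E[U | V = 1] = (1.850) / (0.350) = 5.2857.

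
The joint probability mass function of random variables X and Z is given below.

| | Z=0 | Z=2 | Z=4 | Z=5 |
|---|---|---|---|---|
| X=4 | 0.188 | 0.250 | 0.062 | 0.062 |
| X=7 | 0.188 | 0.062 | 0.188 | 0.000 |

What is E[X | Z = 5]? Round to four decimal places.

P(Z = 5) = 0.062.
Σ X·P over the event = 4·(0.062) = 0.248.
E[X | Z = 5] = (0.248) / (0.062) = 4.0000.

4.0000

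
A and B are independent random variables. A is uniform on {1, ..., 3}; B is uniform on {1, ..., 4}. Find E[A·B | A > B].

Outcomes with A > B: (2,1), (3,1), (3,2), each with probability 1/12.
E[A·B | A > B] = (2 + 3 + 6) / 3 = 11/3.

11/3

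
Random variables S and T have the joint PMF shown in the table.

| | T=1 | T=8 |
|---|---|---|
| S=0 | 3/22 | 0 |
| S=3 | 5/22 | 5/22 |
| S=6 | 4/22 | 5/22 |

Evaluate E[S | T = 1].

13/4

P(T = 1) = 6/11.
Σ S·P over the event = 0·(3/22) + 3·(5/22) + 6·(4/22) = 39/22.
E[S | T = 1] = (39/22) / (6/11) = 13/4.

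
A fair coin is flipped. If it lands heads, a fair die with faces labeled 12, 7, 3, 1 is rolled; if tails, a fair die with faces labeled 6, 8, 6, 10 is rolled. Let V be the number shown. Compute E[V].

E[V | heads] = (12+7+3+1)/4 = 23/4.
E[V | tails] = (6+8+6+10)/4 = 15/2.
E[V] = (1/2)·(23/4) + (1/2)·(15/2) = 53/8.

53/8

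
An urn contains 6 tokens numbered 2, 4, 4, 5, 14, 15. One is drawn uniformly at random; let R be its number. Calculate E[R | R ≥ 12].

29/2

P(R ≥ 12) = 1/3.
Σ over the event: 14·1/6 + 15·1/6 = 29/6.
E[R | R ≥ 12] = (29/6) / (1/3) = 29/2.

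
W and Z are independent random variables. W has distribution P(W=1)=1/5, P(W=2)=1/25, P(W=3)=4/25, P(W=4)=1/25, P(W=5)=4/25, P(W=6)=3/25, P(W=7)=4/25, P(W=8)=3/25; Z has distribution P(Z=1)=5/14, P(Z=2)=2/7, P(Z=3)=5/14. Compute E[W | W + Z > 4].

1434/251

P(W + Z > 4) = 251/350.
Summing W·P(x,y) over outcomes with W + Z > 4 gives 717/175.
E[W | W + Z > 4] = (717/175) / (251/350) = 1434/251.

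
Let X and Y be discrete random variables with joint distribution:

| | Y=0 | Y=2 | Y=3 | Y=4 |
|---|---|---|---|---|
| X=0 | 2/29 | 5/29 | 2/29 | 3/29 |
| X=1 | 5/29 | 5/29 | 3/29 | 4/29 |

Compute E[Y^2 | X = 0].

P(X = 0) = 12/29.
Σ Y^2·P over the event = 0·(2/29) + 4·(5/29) + 9·(2/29) + 16·(3/29) = 86/29.
E[Y^2 | X = 0] = (86/29) / (12/29) = 43/6.

43/6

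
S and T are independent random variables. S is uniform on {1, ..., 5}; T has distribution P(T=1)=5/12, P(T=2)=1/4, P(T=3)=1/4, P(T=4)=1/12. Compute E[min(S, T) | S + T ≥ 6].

P(S + T ≥ 6) = 2/5.
Summing min(S,T)·P(x,y) over outcomes with S + T ≥ 6 gives 19/20.
E[min(S, T) | S + T ≥ 6] = (19/20) / (2/5) = 19/8.

19/8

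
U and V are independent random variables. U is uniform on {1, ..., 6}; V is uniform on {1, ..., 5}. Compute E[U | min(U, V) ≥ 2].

4

P(min(U, V) ≥ 2) = 2/3.
Summing U·P(x,y) over outcomes with min(U, V) ≥ 2 gives 8/3.
E[U | min(U, V) ≥ 2] = (8/3) / (2/3) = 4.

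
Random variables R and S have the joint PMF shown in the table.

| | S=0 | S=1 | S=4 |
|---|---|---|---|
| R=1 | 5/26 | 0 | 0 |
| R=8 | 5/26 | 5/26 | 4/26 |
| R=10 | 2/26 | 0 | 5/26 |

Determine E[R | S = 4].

82/9

P(S = 4) = 9/26.
Σ R·P over the event = 8·(4/26) + 10·(5/26) = 41/13.
E[R | S = 4] = (41/13) / (9/26) = 82/9.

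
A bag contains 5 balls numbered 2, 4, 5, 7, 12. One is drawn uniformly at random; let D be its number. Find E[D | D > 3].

7

P(D > 3) = 4/5.
Σ over the event: 4·1/5 + 5·1/5 + 7·1/5 + 12·1/5 = 28/5.
E[D | D > 3] = (28/5) / (4/5) = 7.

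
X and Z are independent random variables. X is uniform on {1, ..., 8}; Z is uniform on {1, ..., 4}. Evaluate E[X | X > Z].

P(X > Z) = 11/16.
Summing X·P(x,y) over outcomes with X > Z gives 31/8.
E[X | X > Z] = (31/8) / (11/16) = 62/11.

62/11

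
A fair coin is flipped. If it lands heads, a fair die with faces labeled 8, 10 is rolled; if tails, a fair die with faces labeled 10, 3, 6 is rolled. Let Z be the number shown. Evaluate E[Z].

23/3

E[Z | heads] = (8+10)/2 = 9.
E[Z | tails] = (10+3+6)/3 = 19/3.
E[Z] = (1/2)·(9) + (1/2)·(19/3) = 23/3.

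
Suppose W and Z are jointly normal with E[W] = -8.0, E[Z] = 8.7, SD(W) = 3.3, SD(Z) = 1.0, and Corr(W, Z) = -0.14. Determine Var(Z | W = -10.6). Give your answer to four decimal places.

0.9804

The conditional variance in a bivariate normal is σ_Z²(1 − ρ²), independent of x.
Var(Z | W=-10.6) = (1.0)²·(1 − (-0.14)²) = 1·0.9804 = 0.9804.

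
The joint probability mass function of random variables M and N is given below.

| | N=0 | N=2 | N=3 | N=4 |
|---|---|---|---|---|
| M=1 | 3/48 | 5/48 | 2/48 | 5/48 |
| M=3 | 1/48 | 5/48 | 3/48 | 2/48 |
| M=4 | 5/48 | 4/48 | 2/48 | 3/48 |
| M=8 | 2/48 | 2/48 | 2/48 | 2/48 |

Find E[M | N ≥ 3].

P(N ≥ 3) = 7/16.
Σ M·P over the event = 1·(2/48) + 1·(5/48) + 3·(3/48) + 3·(2/48) + 4·(2/48) + 4·(3/48) + 8·(2/48) + 8·(2/48) = 37/24.
E[M | N ≥ 3] = (37/24) / (7/16) = 74/21.

74/21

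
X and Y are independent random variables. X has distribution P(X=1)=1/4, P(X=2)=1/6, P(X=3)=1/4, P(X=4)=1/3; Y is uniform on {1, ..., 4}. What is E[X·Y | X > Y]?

127/20

P(X > Y) = 5/12.
Summing XY·P(x,y) over outcomes with X > Y gives 127/48.
E[X·Y | X > Y] = (127/48) / (5/12) = 127/20.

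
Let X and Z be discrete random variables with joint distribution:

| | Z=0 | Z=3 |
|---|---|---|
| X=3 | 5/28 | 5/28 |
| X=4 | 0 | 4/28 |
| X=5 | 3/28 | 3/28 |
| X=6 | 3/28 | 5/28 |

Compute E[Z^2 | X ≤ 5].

27/5

P(X ≤ 5) = 5/7.
Σ Z^2·P over the event = 0·(5/28) + 9·(5/28) + 9·(4/28) + 0·(3/28) + 9·(3/28) = 27/7.
E[Z^2 | X ≤ 5] = (27/7) / (5/7) = 27/5.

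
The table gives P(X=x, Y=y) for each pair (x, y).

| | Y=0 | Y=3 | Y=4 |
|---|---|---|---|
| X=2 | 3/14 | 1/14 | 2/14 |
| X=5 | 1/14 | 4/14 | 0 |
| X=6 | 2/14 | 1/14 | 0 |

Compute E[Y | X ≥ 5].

15/8

P(X ≥ 5) = 4/7.
Σ Y·P over the event = 0·(1/14) + 3·(4/14) + 0·(2/14) + 3·(1/14) = 15/14.
E[Y | X ≥ 5] = (15/14) / (4/7) = 15/8.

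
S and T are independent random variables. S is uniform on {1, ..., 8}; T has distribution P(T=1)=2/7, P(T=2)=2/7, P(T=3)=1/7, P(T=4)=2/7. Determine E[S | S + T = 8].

P(S + T = 8) = 1/8.
Summing S·P(x,y) over outcomes with S + T = 8 gives 39/56.
E[S | S + T = 8] = (39/56) / (1/8) = 39/7.

39/7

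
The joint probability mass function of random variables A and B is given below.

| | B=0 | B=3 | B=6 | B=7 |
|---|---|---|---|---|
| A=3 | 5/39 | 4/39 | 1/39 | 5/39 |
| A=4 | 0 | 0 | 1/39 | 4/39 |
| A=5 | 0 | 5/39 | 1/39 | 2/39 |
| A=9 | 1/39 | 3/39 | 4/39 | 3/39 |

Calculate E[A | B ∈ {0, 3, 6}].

136/25

P(B ∈ {0, 3, 6}) = 25/39.
Summing A·P(A=x,B=y) over the conditioning event gives 136/39.
E[A | B ∈ {0, 3, 6}] = (136/39) / (25/39) = 136/25.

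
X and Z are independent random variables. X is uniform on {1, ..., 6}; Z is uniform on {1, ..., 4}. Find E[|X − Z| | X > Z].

P(X > Z) = 7/12.
Summing |X−Z|·P(x,y) over outcomes with X > Z gives 17/12.
E[|X − Z| | X > Z] = (17/12) / (7/12) = 17/7.

17/7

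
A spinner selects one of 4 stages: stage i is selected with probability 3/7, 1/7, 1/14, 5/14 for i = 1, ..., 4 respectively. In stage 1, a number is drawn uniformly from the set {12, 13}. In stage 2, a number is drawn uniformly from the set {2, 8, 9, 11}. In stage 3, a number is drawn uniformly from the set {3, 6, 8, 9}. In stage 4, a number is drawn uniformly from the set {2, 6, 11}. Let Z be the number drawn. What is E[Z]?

E[Z | stage 1] = (12+13)/2 = 25/2.
E[Z | stage 2] = (2+8+9+11)/4 = 15/2.
E[Z | stage 3] = (3+6+8+9)/4 = 13/2.
E[Z | stage 4] = (2+6+11)/3 = 19/3.
By the law of total expectation,
E[Z] = (3/7)·(25/2) + (1/7)·(15/2) + (1/14)·(13/2) + (5/14)·(19/3) = 769/84.

769/84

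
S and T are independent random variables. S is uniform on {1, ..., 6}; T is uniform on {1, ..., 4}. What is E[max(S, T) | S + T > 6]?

Outcomes with S + T > 6: (3,4), (4,3), (4,4), (5,2), (5,3), (5,4), (6,1), (6,2), (6,3), (6,4), each with probability 1/24.
E[max(S, T) | S + T > 6] = (4 + 4 + 4 + 5 + 5 + 5 + 6 + 6 + 6 + 6) / 10 = 51/10.

51/10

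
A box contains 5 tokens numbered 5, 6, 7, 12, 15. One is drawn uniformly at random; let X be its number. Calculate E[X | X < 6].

P(X < 6) = 1/5.
Σ over the event: 5·1/5 = 1.
E[X | X < 6] = (1) / (1/5) = 5.

5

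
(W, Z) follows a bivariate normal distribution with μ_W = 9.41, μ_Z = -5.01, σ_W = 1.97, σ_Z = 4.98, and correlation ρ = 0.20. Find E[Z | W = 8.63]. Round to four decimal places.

-5.4044

The regression of Z on W has slope ρ·σ_Z/σ_W and passes through (μ_W, μ_Z).
E[Z | W=8.63] = -5.01 + (0.20)·(4.98/1.97)·(8.63 − (9.41)) = -5.01 + (0.50558)·(-0.78) = -5.4044.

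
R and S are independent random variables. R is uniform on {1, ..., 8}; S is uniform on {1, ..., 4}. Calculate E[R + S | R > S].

87/11

P(R > S) = 11/16.
Summing (R+S)·P(x,y) over outcomes with R > S gives 87/16.
E[R + S | R > S] = (87/16) / (11/16) = 87/11.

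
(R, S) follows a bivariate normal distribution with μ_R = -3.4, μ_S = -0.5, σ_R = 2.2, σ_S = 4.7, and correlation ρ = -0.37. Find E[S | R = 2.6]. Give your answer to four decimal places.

The regression of S on R has slope ρ·σ_S/σ_R and passes through (μ_R, μ_S).
E[S | R=2.6] = -0.5 + (-0.37)·(4.7/2.2)·(2.6 − (-3.4)) = -0.5 + (-0.79045)·(6) = -5.2427.

-5.2427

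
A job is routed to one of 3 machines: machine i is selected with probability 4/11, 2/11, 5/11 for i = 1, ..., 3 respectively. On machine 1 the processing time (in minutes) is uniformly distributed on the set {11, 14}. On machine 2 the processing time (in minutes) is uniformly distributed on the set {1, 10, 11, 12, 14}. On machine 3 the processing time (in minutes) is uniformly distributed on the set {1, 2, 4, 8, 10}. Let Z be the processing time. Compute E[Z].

471/55

E[Z | machine 1] = (11+14)/2 = 25/2.
E[Z | machine 2] = (1+10+11+12+14)/5 = 48/5.
E[Z | machine 3] = (1+2+4+8+10)/5 = 5.
By the law of total expectation,
E[Z] = (4/11)·(25/2) + (2/11)·(48/5) + (5/11)·(5) = 471/55.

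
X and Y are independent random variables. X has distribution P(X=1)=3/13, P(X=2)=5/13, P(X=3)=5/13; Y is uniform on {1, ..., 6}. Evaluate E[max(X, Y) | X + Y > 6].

37/7

P(X + Y > 6) = 14/39.
Summing max(X,Y)·P(x,y) over outcomes with X + Y > 6 gives 74/39.
E[max(X, Y) | X + Y > 6] = (74/39) / (14/39) = 37/7.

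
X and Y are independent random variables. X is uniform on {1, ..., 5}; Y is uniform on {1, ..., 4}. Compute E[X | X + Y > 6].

P(X + Y > 6) = 3/10.
Summing X·P(x,y) over outcomes with X + Y > 6 gives 13/10.
E[X | X + Y > 6] = (13/10) / (3/10) = 13/3.

13/3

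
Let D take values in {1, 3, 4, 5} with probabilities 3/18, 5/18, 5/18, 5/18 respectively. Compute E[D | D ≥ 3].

P(D ≥ 3) = 5/6.
Σ over the event: 3·5/18 + 4·5/18 + 5·5/18 = 10/3.
E[D | D ≥ 3] = (10/3) / (5/6) = 4.

4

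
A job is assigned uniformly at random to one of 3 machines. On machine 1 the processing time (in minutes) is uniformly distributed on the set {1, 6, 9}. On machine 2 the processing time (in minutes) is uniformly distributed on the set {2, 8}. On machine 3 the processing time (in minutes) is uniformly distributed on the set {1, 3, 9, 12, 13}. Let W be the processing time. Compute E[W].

269/45

E[W | machine 1] = (1+6+9)/3 = 16/3.
E[W | machine 2] = (2+8)/2 = 5.
E[W | machine 3] = (1+3+9+12+13)/5 = 38/5.
By the law of total expectation,
E[W] = (1/3)·(16/3) + (1/3)·(5) + (1/3)·(38/5) = 269/45.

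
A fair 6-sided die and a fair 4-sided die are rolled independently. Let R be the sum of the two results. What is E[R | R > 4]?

P(R > 4) = 3/4.
Σ over the event: 5·1/6 + 6·1/6 + 7·1/6 + 8·1/8 + 9·1/12 + 10·1/24 = 31/6.
E[R | R > 4] = (31/6) / (3/4) = 62/9.

62/9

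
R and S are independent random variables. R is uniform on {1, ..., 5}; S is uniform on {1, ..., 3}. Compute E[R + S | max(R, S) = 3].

24/5

Outcomes with max(R, S) = 3: (1,3), (2,3), (3,1), (3,2), (3,3), each with probability 1/15.
E[R + S | max(R, S) = 3] = (4 + 5 + 4 + 5 + 6) / 5 = 24/5.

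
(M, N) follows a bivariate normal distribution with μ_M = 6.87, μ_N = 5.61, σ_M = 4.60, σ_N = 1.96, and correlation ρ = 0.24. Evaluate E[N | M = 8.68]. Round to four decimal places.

E[N | M=x] = μ_N + ρ(σ_N/σ_M)(x − μ_M) for jointly normal variables.
E[N | M=8.68] = 5.61 + (0.24)·(1.96/4.60)·(8.68 − (6.87)) = 5.61 + (0.10226)·(1.81) = 5.7951.

5.7951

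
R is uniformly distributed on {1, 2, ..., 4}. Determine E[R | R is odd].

Given R is odd, R is equally likely to be any of {1, 3}.
E[R | R is odd] = (1 + 3) / 2 = 2.

2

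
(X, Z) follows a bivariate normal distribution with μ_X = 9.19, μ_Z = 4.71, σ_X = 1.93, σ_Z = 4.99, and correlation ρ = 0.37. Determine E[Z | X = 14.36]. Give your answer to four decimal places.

9.6558

The regression of Z on X has slope ρ·σ_Z/σ_X and passes through (μ_X, μ_Z).
E[Z | X=14.36] = 4.71 + (0.37)·(4.99/1.93)·(14.36 − (9.19)) = 4.71 + (0.95663)·(5.17) = 9.6558.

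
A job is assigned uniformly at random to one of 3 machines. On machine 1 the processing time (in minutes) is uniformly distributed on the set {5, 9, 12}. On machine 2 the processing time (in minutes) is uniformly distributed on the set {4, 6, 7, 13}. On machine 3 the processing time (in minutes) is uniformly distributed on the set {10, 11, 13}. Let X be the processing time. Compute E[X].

E[X | machine 1] = (5+9+12)/3 = 26/3.
E[X | machine 2] = (4+6+7+13)/4 = 15/2.
E[X | machine 3] = (10+11+13)/3 = 34/3.
By the law of total expectation,
E[X] = (1/3)·(26/3) + (1/3)·(15/2) + (1/3)·(34/3) = 55/6.

55/6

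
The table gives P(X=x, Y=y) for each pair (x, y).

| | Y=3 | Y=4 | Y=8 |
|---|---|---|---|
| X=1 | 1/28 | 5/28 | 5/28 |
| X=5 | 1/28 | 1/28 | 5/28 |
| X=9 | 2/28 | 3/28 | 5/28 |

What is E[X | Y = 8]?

5

P(Y = 8) = 15/28.
Σ X·P over the event = 1·(5/28) + 5·(5/28) + 9·(5/28) = 75/28.
E[X | Y = 8] = (75/28) / (15/28) = 5.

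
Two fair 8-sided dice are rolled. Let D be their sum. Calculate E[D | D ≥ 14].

P(D ≥ 14) = 3/32.
Σ over the event: 14·3/64 + 15·1/32 + 16·1/64 = 11/8.
E[D | D ≥ 14] = (11/8) / (3/32) = 44/3.

44/3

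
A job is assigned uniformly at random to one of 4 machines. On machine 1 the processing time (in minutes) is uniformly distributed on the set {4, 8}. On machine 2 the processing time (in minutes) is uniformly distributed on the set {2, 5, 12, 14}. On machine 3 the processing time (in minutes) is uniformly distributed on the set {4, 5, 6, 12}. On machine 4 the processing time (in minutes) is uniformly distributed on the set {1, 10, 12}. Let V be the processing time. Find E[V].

43/6

E[V | machine 1] = (4+8)/2 = 6.
E[V | machine 2] = (2+5+12+14)/4 = 33/4.
E[V | machine 3] = (4+5+6+12)/4 = 27/4.
E[V | machine 4] = (1+10+12)/3 = 23/3.
E[V] = (1/4)·(6) + (1/4)·(33/4) + (1/4)·(27/4) + (1/4)·(23/3) = 43/6.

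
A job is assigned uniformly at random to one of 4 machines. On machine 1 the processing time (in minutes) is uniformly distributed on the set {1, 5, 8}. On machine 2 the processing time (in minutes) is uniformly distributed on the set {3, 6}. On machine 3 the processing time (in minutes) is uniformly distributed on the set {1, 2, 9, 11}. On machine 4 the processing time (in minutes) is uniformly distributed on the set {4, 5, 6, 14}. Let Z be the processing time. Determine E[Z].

E[Z | machine 1] = (1+5+8)/3 = 14/3.
E[Z | machine 2] = (3+6)/2 = 9/2.
E[Z | machine 3] = (1+2+9+11)/4 = 23/4.
E[Z | machine 4] = (4+5+6+14)/4 = 29/4.
By the law of total expectation,
E[Z] = (1/4)·(14/3) + (1/4)·(9/2) + (1/4)·(23/4) + (1/4)·(29/4) = 133/24.

133/24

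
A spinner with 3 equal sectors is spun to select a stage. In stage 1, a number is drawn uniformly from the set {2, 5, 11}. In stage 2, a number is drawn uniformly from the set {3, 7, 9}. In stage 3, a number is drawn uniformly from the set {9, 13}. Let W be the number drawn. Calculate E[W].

70/9

E[W | stage 1] = (2+5+11)/3 = 6.
E[W | stage 2] = (3+7+9)/3 = 19/3.
E[W | stage 3] = (9+13)/2 = 11.
By the law of total expectation,
E[W] = (1/3)·(6) + (1/3)·(19/3) + (1/3)·(11) = 70/9.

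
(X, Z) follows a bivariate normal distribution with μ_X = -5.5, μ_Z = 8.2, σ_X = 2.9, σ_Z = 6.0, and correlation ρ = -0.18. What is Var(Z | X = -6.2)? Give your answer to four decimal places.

For a bivariate normal, Var(Z | X=x) = σ_Z²(1 − ρ²).
Var(Z | X=-6.2) = (6.0)²·(1 − (-0.18)²) = 36·0.9676 = 34.8336.

34.8336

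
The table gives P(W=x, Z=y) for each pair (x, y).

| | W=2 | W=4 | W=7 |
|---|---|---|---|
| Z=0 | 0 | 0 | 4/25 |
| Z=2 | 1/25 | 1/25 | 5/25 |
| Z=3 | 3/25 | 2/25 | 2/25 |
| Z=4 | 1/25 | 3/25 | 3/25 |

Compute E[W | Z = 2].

P(Z = 2) = 7/25.
Σ W·P over the event = 2·(1/25) + 4·(1/25) + 7·(5/25) = 41/25.
E[W | Z = 2] = (41/25) / (7/25) = 41/7.

41/7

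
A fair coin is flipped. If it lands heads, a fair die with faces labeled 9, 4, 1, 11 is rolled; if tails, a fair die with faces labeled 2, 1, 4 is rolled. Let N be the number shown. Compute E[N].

103/24

E[N | heads] = (9+4+1+11)/4 = 25/4.
E[N | tails] = (2+1+4)/3 = 7/3.
By the law of total expectation,
E[N] = (1/2)·(25/4) + (1/2)·(7/3) = 103/24.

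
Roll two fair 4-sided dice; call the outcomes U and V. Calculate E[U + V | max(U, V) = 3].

24/5

Outcomes with max(U, V) = 3: (1,3), (2,3), (3,1), (3,2), (3,3), each with probability 1/16.
E[U + V | max(U, V) = 3] = (4 + 5 + 4 + 5 + 6) / 5 = 24/5.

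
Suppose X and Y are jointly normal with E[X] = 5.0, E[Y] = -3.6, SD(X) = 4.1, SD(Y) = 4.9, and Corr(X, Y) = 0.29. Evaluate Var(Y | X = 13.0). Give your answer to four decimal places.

For a bivariate normal, Var(Y | X=x) = σ_Y²(1 − ρ²).
Var(Y | X=13.0) = (4.9)²·(1 − (0.29)²) = 24.01·0.9159 = 21.9908.

21.9908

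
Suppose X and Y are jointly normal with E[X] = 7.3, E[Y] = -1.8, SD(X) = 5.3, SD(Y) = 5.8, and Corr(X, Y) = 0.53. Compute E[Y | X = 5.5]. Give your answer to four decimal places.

The regression of Y on X has slope ρ·σ_Y/σ_X and passes through (μ_X, μ_Y).
E[Y | X=5.5] = -1.8 + (0.53)·(5.8/5.3)·(5.5 − (7.3)) = -1.8 + (0.58)·(-1.8) = -2.8440.

-2.8440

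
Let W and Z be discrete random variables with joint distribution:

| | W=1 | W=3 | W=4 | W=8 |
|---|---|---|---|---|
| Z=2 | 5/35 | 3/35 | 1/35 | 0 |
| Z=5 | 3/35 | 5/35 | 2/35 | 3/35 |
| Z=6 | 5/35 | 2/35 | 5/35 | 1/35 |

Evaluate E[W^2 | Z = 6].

P(Z = 6) = 13/35.
Σ W^2·P over the event = 1·(5/35) + 9·(2/35) + 16·(5/35) + 64·(1/35) = 167/35.
E[W^2 | Z = 6] = (167/35) / (13/35) = 167/13.

167/13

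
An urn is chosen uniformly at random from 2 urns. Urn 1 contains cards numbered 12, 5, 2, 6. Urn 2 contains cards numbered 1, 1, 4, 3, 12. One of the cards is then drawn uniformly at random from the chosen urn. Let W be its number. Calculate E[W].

209/40

E[W | urn 1] = (12+5+2+6)/4 = 25/4.
E[W | urn 2] = (1+1+4+3+12)/5 = 21/5.
E[W] = (1/2)·(25/4) + (1/2)·(21/5) = 209/40.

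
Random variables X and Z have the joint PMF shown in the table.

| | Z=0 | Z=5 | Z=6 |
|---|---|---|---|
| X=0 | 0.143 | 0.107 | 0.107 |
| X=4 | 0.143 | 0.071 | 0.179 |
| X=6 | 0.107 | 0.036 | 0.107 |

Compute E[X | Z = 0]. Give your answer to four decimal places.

3.0891

P(Z = 0) = 0.393.
Summing X·P(X=x,Z=y) over the conditioning event gives 1.214.
E[X | Z = 0] = (1.214) / (0.393) = 3.0891.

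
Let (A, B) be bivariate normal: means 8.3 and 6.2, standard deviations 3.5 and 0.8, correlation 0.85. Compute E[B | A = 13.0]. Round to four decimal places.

For a bivariate normal, E[B | A=x] = μ_B + ρ·(σ_B/σ_A)·(x − μ_A).
E[B | A=13.0] = 6.2 + (0.85)·(0.8/3.5)·(13.0 − (8.3)) = 6.2 + (0.194286)·(4.7) = 7.1131.

7.1131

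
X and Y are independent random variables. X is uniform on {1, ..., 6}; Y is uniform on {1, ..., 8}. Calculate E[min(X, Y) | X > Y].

P(X > Y) = 5/16.
Summing min(X,Y)·P(x,y) over outcomes with X > Y gives 35/48.
E[min(X, Y) | X > Y] = (35/48) / (5/16) = 7/3.

7/3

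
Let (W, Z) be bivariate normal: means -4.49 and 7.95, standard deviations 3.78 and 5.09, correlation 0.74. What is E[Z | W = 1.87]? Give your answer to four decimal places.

For a bivariate normal, E[Z | W=x] = μ_Z + ρ·(σ_Z/σ_W)·(x − μ_W).
E[Z | W=1.87] = 7.95 + (0.74)·(5.09/3.78)·(1.87 − (-4.49)) = 7.95 + (0.99646)·(6.36) = 14.2875.

14.2875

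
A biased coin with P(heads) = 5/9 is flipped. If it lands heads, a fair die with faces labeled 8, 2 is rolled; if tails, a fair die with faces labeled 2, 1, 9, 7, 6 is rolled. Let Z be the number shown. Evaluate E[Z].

5

E[Z | heads] = (8+2)/2 = 5.
E[Z | tails] = (2+1+9+7+6)/5 = 5.
E[Z] = (5/9)·(5) + (4/9)·(5) = 5.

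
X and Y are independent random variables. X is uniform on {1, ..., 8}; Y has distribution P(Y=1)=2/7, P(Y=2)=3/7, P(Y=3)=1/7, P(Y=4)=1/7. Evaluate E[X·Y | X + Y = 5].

36/7

P(X + Y = 5) = 1/8.
Summing XY·P(x,y) over outcomes with X + Y = 5 gives 9/14.
E[X·Y | X + Y = 5] = (9/14) / (1/8) = 36/7.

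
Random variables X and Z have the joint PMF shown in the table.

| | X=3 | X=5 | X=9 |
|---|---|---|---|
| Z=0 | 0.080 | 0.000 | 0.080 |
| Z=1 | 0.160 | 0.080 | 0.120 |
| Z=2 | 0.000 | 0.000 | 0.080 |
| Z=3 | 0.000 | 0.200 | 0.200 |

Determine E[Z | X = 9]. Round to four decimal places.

P(X = 9) = 0.480.
Σ Z·P over the event = 0·(0.080) + 1·(0.120) + 2·(0.080) + 3·(0.200) = 0.880.
E[Z | X = 9] = (0.880) / (0.480) = 1.8333.

1.8333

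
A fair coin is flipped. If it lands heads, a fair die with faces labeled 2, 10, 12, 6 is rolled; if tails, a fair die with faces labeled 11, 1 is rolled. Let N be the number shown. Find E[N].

E[N | heads] = (2+10+12+6)/4 = 15/2.
E[N | tails] = (11+1)/2 = 6.
E[N] = (1/2)·(15/2) + (1/2)·(6) = 27/4.

27/4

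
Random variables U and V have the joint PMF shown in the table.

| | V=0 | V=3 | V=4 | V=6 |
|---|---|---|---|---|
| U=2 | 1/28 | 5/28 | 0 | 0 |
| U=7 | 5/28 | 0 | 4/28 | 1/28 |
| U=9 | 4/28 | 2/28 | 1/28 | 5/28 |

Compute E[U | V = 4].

37/5

P(V = 4) = 5/28.
Σ U·P over the event = 7·(4/28) + 9·(1/28) = 37/28.
E[U | V = 4] = (37/28) / (5/28) = 37/5.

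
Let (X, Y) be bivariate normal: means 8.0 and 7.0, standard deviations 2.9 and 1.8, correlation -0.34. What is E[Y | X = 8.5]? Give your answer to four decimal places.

6.8945

The regression of Y on X has slope ρ·σ_Y/σ_X and passes through (μ_X, μ_Y).
E[Y | X=8.5] = 7.0 + (-0.34)·(1.8/2.9)·(8.5 − (8.0)) = 7.0 + (-0.21103)·(0.5) = 6.8945.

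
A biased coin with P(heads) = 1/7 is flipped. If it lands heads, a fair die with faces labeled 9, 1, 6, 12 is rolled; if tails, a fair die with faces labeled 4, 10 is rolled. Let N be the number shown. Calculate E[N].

E[N | heads] = (9+1+6+12)/4 = 7.
E[N | tails] = (4+10)/2 = 7.
By the law of total expectation,
E[N] = (1/7)·(7) + (6/7)·(7) = 7.

7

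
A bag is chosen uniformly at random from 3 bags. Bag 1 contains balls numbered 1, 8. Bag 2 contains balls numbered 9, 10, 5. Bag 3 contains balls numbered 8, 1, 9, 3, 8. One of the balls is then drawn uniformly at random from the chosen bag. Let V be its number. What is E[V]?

E[V | bag 1] = (1+8)/2 = 9/2.
E[V | bag 2] = (9+10+5)/3 = 8.
E[V | bag 3] = (8+1+9+3+8)/5 = 29/5.
E[V] = (1/3)·(9/2) + (1/3)·(8) + (1/3)·(29/5) = 61/10.

61/10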